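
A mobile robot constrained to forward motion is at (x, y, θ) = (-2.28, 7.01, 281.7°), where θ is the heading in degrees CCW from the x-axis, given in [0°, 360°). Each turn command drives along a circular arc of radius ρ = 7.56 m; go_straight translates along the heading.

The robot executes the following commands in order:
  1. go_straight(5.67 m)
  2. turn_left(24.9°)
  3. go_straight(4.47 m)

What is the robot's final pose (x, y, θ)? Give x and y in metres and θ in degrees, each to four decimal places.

(2.8686, -5.1052, 306.6000°)

set_pose: (x, y, θ) = (-2.2800, 7.0100, 281.7000°), ρ = 7.56
go_straight(5.67): x += 5.67·cos θ, y += 5.67·sin θ → (-1.1302, 1.4578, 281.7000°)
turn_left(24.9°): centre at ρ to the left, rotate +24.9° → (0.2034, -1.5166, 306.6000°)
go_straight(4.47): x += 4.47·cos θ, y += 4.47·sin θ → (2.8686, -5.1052, 306.6000°)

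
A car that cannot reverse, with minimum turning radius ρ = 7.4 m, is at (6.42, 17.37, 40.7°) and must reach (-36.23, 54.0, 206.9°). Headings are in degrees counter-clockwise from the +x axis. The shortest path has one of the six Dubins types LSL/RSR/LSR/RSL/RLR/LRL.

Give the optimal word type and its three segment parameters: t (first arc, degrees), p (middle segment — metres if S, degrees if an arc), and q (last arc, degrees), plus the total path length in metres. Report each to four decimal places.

Let ψ = atan2(Δy, Δx) = atan2(36.63, -42.65) = 139.3423° be the start→goal bearing.
Normalize: d = |goal − start| / ρ = 56.220809/7.4 = 7.597407, α = (θ_start − ψ) mod 360° = 261.3577° = 4.561552 rad, β = (θ_goal − ψ) mod 360° = 67.5577° = 1.179104 rad.
Common terms: sin α = -0.988646, cos α = -0.150266, sin β = 0.924264, cos β = 0.381753, cos(α−β) = -0.971134, d² = 57.720588. Work in radians in the unit-radius frame; every candidate has L = ρ·(t + p + q).
LSL: p² = 2 + d² − 2cos(α−β) + 2d(sin α − sin β) = 32.596548; p = √p² = 5.709339; φ = atan2(cos β − cos α, d + sin α − sin β) = 0.093319 rad; t = (φ − α) mod 2π = 1.814953 rad, q = (β − φ) mod 2π = 1.085784 rad → L = 7.4·(1.814953 + 5.709339 + 1.085784) = 7.4·8.610076 = 63.714562 m
RSR: p² = 2 + d² − 2cos(α−β) + 2d(sin β − sin α) = 90.729165; p = √p² = 9.525186; φ = atan2(cos α − cos β, d − sin α + sin β) = -0.055883 rad; t = (α − φ) mod 2π = 4.617435 rad, q = (φ − β) mod 2π = 5.048199 rad → L = 7.4·(4.617435 + 9.525186 + 5.048199) = 7.4·19.190819 = 142.012062 m
LSR: p² = d² − 2 + 2cos(α−β) + 2d(sin α + sin β) = 52.800056; p = √p² = 7.266365; φ = atan2(−cos α − cos β, d + sin α + sin β) − atan2(−2, p) = 0.237870 rad; t = (φ − α) mod 2π = 1.959503 rad, q = (φ − β) mod 2π = 5.341952 rad → L = 7.4·(1.959503 + 7.266365 + 5.341952) = 7.4·14.567820 = 107.801866 m
RSL: p² = d² − 2 + 2cos(α−β) − 2d(sin α + sin β) = 54.756583; p = √p² = 7.399769; φ = atan2(cos α + cos β, d − sin α − sin β) − atan2(2, p) = -0.233768 rad; t = (α − φ) mod 2π = 4.795319 rad, q = (β − φ) mod 2π = 1.412871 rad → L = 7.4·(4.795319 + 7.399769 + 1.412871) = 7.4·13.607960 = 100.698902 m
RLR: c = (6 − d² + 2cos(α−β) + 2d(sin α − sin β))/8 = -10.341146, |c| > 1 → infeasible
LRL: c = (6 − d² + 2cos(α−β) − 2d(sin α − sin β))/8 = -3.074569, |c| > 1 → infeasible
Shortest: LSL with L = 63.714562 m ≈ 63.7146 m
Convert LSL to answer units (arcs ×180/π): t = 1.814953·180/π = 103.9891°, p = ρ·p = 7.4·5.709339 = 42.2491 m, q = 1.085784·180/π = 62.2109°, L = 63.7146 m.

LSL: t = 103.9891°, p = 42.2491 m, q = 62.2109°, L = 63.7146 m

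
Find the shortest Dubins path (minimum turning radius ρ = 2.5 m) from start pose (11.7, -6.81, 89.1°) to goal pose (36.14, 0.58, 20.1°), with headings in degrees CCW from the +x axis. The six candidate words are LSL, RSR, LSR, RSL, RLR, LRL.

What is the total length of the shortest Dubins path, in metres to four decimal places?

26.3715 m

Let ψ = atan2(Δy, Δx) = atan2(7.39, 24.44) = 16.8239° be the start→goal bearing.
Normalize: d = |goal − start| / ρ = 25.532836/2.5 = 10.213134, α = (θ_start − ψ) mod 360° = 72.2761° = 1.261456 rad, β = (θ_goal − ψ) mod 360° = 3.2761° = 0.057179 rad.
Common terms: sin α = 0.952535, cos α = 0.304431, sin β = 0.057147, cos β = 0.998366, cos(α−β) = 0.358368, d² = 104.308112. Work in radians in the unit-radius frame; every candidate has L = ρ·(t + p + q).
LSL: p² = 2 + d² − 2cos(α−β) + 2d(sin α − sin β) = 123.880793; p = √p² = 11.130175; φ = atan2(cos β − cos α, d + sin α − sin β) = 0.062388 rad; t = (φ − α) mod 2π = 5.084117 rad, q = (β − φ) mod 2π = 6.277976 rad → L = 2.5·(5.084117 + 11.130175 + 6.277976) = 2.5·22.492268 = 56.230671 m
RSR: p² = 2 + d² − 2cos(α−β) + 2d(sin β − sin α) = 87.301959; p = √p² = 9.343552; φ = atan2(cos α − cos β, d − sin α + sin β) = -0.074337 rad; t = (α − φ) mod 2π = 1.335793 rad, q = (φ − β) mod 2π = 6.151669 rad → L = 2.5·(1.335793 + 9.343552 + 6.151669) = 2.5·16.831014 = 42.077536 m
LSR: p² = d² − 2 + 2cos(α−β) + 2d(sin α + sin β) = 123.648883; p = √p² = 11.119752; φ = atan2(−cos α − cos β, d + sin α + sin β) − atan2(−2, p) = 0.062390 rad; t = (φ − α) mod 2π = 5.084120 rad, q = (φ − β) mod 2π = 0.005212 rad → L = 2.5·(5.084120 + 11.119752 + 0.005212) = 2.5·16.209083 = 40.522708 m
RSL: p² = d² − 2 + 2cos(α−β) − 2d(sin α + sin β) = 82.400813; p = √p² = 9.077489; φ = atan2(cos α + cos β, d − sin α − sin β) − atan2(2, p) = -0.076240 rad; t = (α − φ) mod 2π = 1.337695 rad, q = (β − φ) mod 2π = 0.133418 rad → L = 2.5·(1.337695 + 9.077489 + 0.133418) = 2.5·10.548603 = 26.371507 m
RLR: c = (6 − d² + 2cos(α−β) + 2d(sin α − sin β))/8 = -9.912745, |c| > 1 → infeasible
LRL: c = (6 − d² + 2cos(α−β) − 2d(sin α − sin β))/8 = -14.485099, |c| > 1 → infeasible
Shortest: RSL with L = 26.371507 m ≈ 26.3715 m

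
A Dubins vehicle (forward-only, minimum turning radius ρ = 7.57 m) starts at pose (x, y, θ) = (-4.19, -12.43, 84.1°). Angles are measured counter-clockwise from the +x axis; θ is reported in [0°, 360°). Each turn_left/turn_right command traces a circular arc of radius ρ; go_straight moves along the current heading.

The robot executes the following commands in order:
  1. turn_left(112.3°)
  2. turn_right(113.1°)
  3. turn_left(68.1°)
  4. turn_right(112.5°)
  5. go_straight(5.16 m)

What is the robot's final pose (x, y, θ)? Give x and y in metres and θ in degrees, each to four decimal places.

set_pose: (x, y, θ) = (-4.1900, -12.4300, 84.1000°), ρ = 7.57
turn_left(112.3°): centre at ρ to the left, rotate +112.3° → (-13.8572, -4.3899, 196.4000°)
turn_right(113.1°): centre at ρ to the right, rotate −113.1° → (-23.5129, 3.7554, 83.3000°)
turn_left(68.1°): centre at ρ to the left, rotate +68.1° → (-27.4075, 11.2849, 151.4000°)
turn_right(112.5°): centre at ρ to the right, rotate −112.5° → (-28.5374, 23.8225, 38.9000°)
go_straight(5.16): x += 5.16·cos θ, y += 5.16·sin θ → (-24.5217, 27.0628, 38.9000°)

(-24.5217, 27.0628, 38.9000°)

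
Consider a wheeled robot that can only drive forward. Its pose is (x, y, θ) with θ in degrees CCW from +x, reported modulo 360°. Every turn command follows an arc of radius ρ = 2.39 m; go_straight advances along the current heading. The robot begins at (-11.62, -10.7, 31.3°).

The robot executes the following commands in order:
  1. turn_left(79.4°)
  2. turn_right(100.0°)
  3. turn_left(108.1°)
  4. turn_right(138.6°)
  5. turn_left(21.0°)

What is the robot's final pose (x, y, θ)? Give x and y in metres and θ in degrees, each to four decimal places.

(-3.4197, 2.1394, 1.2000°)

set_pose: (x, y, θ) = (-11.6200, -10.7000, 31.3000°), ρ = 2.39
turn_left(79.4°): centre at ρ to the left, rotate +79.4° → (-10.6259, -7.8130, 110.7000°)
turn_right(100.0°): centre at ρ to the right, rotate −100.0° → (-8.8340, -4.6198, 10.7000°)
turn_left(108.1°): centre at ρ to the left, rotate +108.1° → (-7.1833, -1.1200, 118.8000°)
turn_right(138.6°): centre at ρ to the right, rotate −138.6° → (-4.2794, 2.2801, -19.8000° ≡ 340.2000°)
turn_left(21.0°): centre at ρ to the left, rotate +21.0° → (-3.4197, 2.1394, 361.2000° ≡ 1.2000°)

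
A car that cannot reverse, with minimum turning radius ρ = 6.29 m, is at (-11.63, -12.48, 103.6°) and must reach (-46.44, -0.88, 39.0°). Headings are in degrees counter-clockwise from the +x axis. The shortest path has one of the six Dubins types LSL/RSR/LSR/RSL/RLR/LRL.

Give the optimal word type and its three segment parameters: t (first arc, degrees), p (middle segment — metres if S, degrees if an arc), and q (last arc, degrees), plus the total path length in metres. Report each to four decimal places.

LSR: t = 86.9458°, p = 22.8210 m, q = 151.5458°, L = 49.0029 m

Let ψ = atan2(Δy, Δx) = atan2(11.60, -34.81) = 161.5700° be the start→goal bearing.
Normalize: d = |goal − start| / ρ = 36.691908/6.29 = 5.833372, α = (θ_start − ψ) mod 360° = 302.0300° = 5.271418 rad, β = (θ_goal − ψ) mod 360° = 237.4300° = 4.143935 rad.
Common terms: sin α = -0.847770, cos α = 0.530363, sin β = -0.842734, cos β = -0.538329, cos(α−β) = 0.428935, d² = 34.028225. Work in radians in the unit-radius frame; every candidate has L = ρ·(t + p + q).
LSL: p² = 2 + d² − 2cos(α−β) + 2d(sin α − sin β) = 35.111602; p = √p² = 5.925504; φ = atan2(cos β − cos α, d + sin α − sin β) = -0.181347 rad; t = (φ − α) mod 2π = 0.830420 rad, q = (β − φ) mod 2π = 4.325283 rad → L = 6.29·(0.830420 + 5.925504 + 4.325283) = 6.29·11.081207 = 69.700792 m
RSR: p² = 2 + d² − 2cos(α−β) + 2d(sin β − sin α) = 35.229108; p = √p² = 5.935411; φ = atan2(cos α − cos β, d − sin α + sin β) = 0.181041 rad; t = (α − φ) mod 2π = 5.090377 rad, q = (φ − β) mod 2π = 2.320291 rad → L = 6.29·(5.090377 + 5.935411 + 2.320291) = 6.29·13.346079 = 83.946839 m
LSR: p² = d² − 2 + 2cos(α−β) + 2d(sin α + sin β) = 13.163409; p = √p² = 3.628141; φ = atan2(−cos α − cos β, d + sin α + sin β) − atan2(−2, p) = 0.505723 rad; t = (φ − α) mod 2π = 1.517490 rad, q = (φ − β) mod 2π = 2.644972 rad → L = 6.29·(1.517490 + 3.628141 + 2.644972) = 6.29·7.790603 = 49.002895 m
RSL: p² = d² − 2 + 2cos(α−β) − 2d(sin α + sin β) = 52.608782; p = √p² = 7.253191; φ = atan2(cos α + cos β, d − sin α − sin β) − atan2(2, p) = -0.270113 rad; t = (α − φ) mod 2π = 5.541532 rad, q = (β − φ) mod 2π = 4.414049 rad → L = 6.29·(5.541532 + 7.253191 + 4.414049) = 6.29·17.208772 = 108.243174 m
RLR: c = (6 − d² + 2cos(α−β) + 2d(sin α − sin β))/8 = -3.403638, |c| > 1 → infeasible
LRL: c = (6 − d² + 2cos(α−β) − 2d(sin α − sin β))/8 = -3.388950, |c| > 1 → infeasible
Shortest: LSR with L = 49.002895 m ≈ 49.0029 m
Convert LSR to answer units (arcs ×180/π): t = 1.517490·180/π = 86.9458°, p = ρ·p = 6.29·3.628141 = 22.8210 m, q = 2.644972·180/π = 151.5458°, L = 49.0029 m.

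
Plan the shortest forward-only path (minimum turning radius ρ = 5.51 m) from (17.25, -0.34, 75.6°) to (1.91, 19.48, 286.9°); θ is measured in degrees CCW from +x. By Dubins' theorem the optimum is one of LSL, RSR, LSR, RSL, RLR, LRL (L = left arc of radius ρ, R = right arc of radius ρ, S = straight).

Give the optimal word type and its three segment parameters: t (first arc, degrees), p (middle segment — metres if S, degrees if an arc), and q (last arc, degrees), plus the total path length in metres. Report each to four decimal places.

LSL: t = 27.6759°, p = 20.6021 m, q = 183.6241°, L = 40.9223 m

Let ψ = atan2(Δy, Δx) = atan2(19.82, -15.34) = 127.7386° be the start→goal bearing.
Normalize: d = |goal − start| / ρ = 25.062881/5.51 = 4.548617, α = (θ_start − ψ) mod 360° = 307.8614° = 5.373194 rad, β = (θ_goal − ψ) mod 360° = 159.1614° = 2.777890 rad.
Common terms: sin α = -0.789498, cos α = 0.613753, sin β = 0.355737, cos β = -0.934586, cos(α−β) = -0.854459, d² = 20.689919. Work in radians in the unit-radius frame; every candidate has L = ρ·(t + p + q).
LSL: p² = 2 + d² − 2cos(α−β) + 2d(sin α − sin β) = 13.980360; p = √p² = 3.739032; φ = atan2(cos β − cos α, d + sin α − sin β) = -0.426955 rad; t = (φ − α) mod 2π = 0.483035 rad, q = (β − φ) mod 2π = 3.204845 rad → L = 5.51·(0.483035 + 3.739032 + 3.204845) = 5.51·7.426913 = 40.922289 m
RSR: p² = 2 + d² − 2cos(α−β) + 2d(sin β − sin α) = 34.817313; p = √p² = 5.900620; φ = atan2(cos α − cos β, d − sin α + sin β) = 0.265511 rad; t = (α − φ) mod 2π = 5.107683 rad, q = (φ − β) mod 2π = 3.770807 rad → L = 5.51·(5.107683 + 5.900620 + 3.770807) = 5.51·14.779110 = 81.432894 m
LSR: p² = d² − 2 + 2cos(α−β) + 2d(sin α + sin β) = 13.034977; p = √p² = 3.610398; φ = atan2(−cos α − cos β, d + sin α + sin β) − atan2(−2, p) = 0.583687 rad; t = (φ − α) mod 2π = 1.493678 rad, q = (φ − β) mod 2π = 4.088983 rad → L = 5.51·(1.493678 + 3.610398 + 4.088983) = 5.51·9.193059 = 50.653755 m
RSL: p² = d² − 2 + 2cos(α−β) − 2d(sin α + sin β) = 20.927025; p = √p² = 4.574607; φ = atan2(cos α + cos β, d − sin α − sin β) − atan2(2, p) = -0.476460 rad; t = (α − φ) mod 2π = 5.849654 rad, q = (β − φ) mod 2π = 3.254350 rad → L = 5.51·(5.849654 + 4.574607 + 3.254350) = 5.51·13.678611 = 75.369146 m
RLR: c = (6 − d² + 2cos(α−β) + 2d(sin α − sin β))/8 = -3.352164, |c| > 1 → infeasible
LRL: c = (6 − d² + 2cos(α−β) − 2d(sin α − sin β))/8 = -0.747545; p = 2π − arccos c = 3.868031 rad; φ = atan2(cos β − cos α, d + sin α − sin β) = -0.426955 rad; t = (φ − α + p/2) mod 2π = 2.417051 rad, q = (β − α − t + p) mod 2π = 5.138861 rad → L = 5.51·(2.417051 + 3.868031 + 5.138861) = 5.51·11.423942 = 62.945921 m
Shortest: LSL with L = 40.922289 m ≈ 40.9223 m
Convert LSL to answer units (arcs ×180/π): t = 0.483035·180/π = 27.6759°, p = ρ·p = 5.51·3.739032 = 20.6021 m, q = 3.204845·180/π = 183.6241°, L = 40.9223 m.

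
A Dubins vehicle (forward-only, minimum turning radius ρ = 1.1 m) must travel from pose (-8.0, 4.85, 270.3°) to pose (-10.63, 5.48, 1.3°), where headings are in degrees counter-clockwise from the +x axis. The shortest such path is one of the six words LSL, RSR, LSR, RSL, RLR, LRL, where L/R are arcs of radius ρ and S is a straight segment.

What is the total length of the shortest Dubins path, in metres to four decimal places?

6.7394 m

Let ψ = atan2(Δy, Δx) = atan2(0.63, -2.63) = 166.5290° be the start→goal bearing.
Normalize: d = |goal − start| / ρ = 2.704404/1.1 = 2.458549, α = (θ_start − ψ) mod 360° = 103.7710° = 1.811146 rad, β = (θ_goal − ψ) mod 360° = 194.7710° = 3.399395 rad.
Common terms: sin α = 0.971255, cos α = -0.238042, sin β = -0.254957, cos β = -0.966953, cos(α−β) = -0.017452, d² = 6.044463. Work in radians in the unit-radius frame; every candidate has L = ρ·(t + p + q).
LSL: p² = 2 + d² − 2cos(α−β) + 2d(sin α − sin β) = 14.108769; p = √p² = 3.756164; φ = atan2(cos β − cos α, d + sin α − sin β) = -0.195296 rad; t = (φ − α) mod 2π = 4.276743 rad, q = (β − φ) mod 2π = 3.594692 rad → L = 1.1·(4.276743 + 3.756164 + 3.594692) = 1.1·11.627599 = 12.790359 m
RSR: p² = 2 + d² − 2cos(α−β) + 2d(sin β − sin α) = 2.049966; p = √p² = 1.431770; φ = atan2(cos α − cos β, d − sin α + sin β) = 0.534136 rad; t = (α − φ) mod 2π = 1.277010 rad, q = (φ − β) mod 2π = 3.417926 rad → L = 1.1·(1.277010 + 1.431770 + 3.417926) = 1.1·6.126706 = 6.739377 m
LSR: p² = d² − 2 + 2cos(α−β) + 2d(sin α + sin β) = 7.531667; p = √p² = 2.744388; φ = atan2(−cos α − cos β, d + sin α + sin β) − atan2(−2, p) = 0.992517 rad; t = (φ − α) mod 2π = 5.464556 rad, q = (φ − β) mod 2π = 3.876307 rad → L = 1.1·(5.464556 + 2.744388 + 3.876307) = 1.1·12.085251 = 13.293776 m
RSL: p² = d² − 2 + 2cos(α−β) − 2d(sin α + sin β) = 0.487449; p = √p² = 0.698176; φ = atan2(cos α + cos β, d − sin α − sin β) − atan2(2, p) = -1.840021 rad; t = (α − φ) mod 2π = 3.651167 rad, q = (β − φ) mod 2π = 5.239417 rad → L = 1.1·(3.651167 + 0.698176 + 5.239417) = 1.1·9.588760 = 10.547636 m
RLR: c = (6 − d² + 2cos(α−β) + 2d(sin α − sin β))/8 = 0.743754; p = 2π − arccos c = 5.551058 rad; φ = atan2(cos α − cos β, d − sin α + sin β) = 0.534136 rad; t = (α − φ + p/2) mod 2π = 4.052539 rad, q = (α − β − t + p) mod 2π = 6.193455 rad → L = 1.1·(4.052539 + 5.551058 + 6.193455) = 1.1·15.797052 = 17.376757 m
LRL: c = (6 − d² + 2cos(α−β) − 2d(sin α − sin β))/8 = -0.763596; p = 2π − arccos c = 3.843525 rad; φ = atan2(cos β − cos α, d + sin α − sin β) = -0.195296 rad; t = (φ − α + p/2) mod 2π = 6.198506 rad, q = (β − α − t + p) mod 2π = 5.516454 rad → L = 1.1·(6.198506 + 3.843525 + 5.516454) = 1.1·15.558484 = 17.114333 m
Shortest: RSR with L = 6.739377 m ≈ 6.7394 m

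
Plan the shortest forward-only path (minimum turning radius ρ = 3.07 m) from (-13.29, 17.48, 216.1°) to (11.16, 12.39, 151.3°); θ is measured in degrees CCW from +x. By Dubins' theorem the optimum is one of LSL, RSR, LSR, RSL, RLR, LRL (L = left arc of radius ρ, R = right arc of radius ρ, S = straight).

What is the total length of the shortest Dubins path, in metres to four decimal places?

37.6382 m

Let ψ = atan2(Δy, Δx) = atan2(-5.09, 24.45) = -11.7599° be the start→goal bearing.
Normalize: d = |goal − start| / ρ = 24.974199/3.07 = 8.134918, α = (θ_start − ψ) mod 360° = 227.8599° = 3.976905 rad, β = (θ_goal − ψ) mod 360° = 163.0599° = 2.845932 rad.
Common terms: sin α = -0.741506, cos α = -0.670946, sin β = 0.291372, cos β = -0.956610, cos(α−β) = 0.425779, d² = 66.176893. Work in radians in the unit-radius frame; every candidate has L = ρ·(t + p + q).
LSL: p² = 2 + d² − 2cos(α−β) + 2d(sin α − sin β) = 50.520572; p = √p² = 7.107783; φ = atan2(cos β − cos α, d + sin α − sin β) = -0.040201 rad; t = (φ − α) mod 2π = 2.266079 rad, q = (β − φ) mod 2π = 2.886133 rad → L = 3.07·(2.266079 + 7.107783 + 2.886133) = 3.07·12.259994 = 37.638183 m
RSR: p² = 2 + d² − 2cos(α−β) + 2d(sin β − sin α) = 84.130097; p = √p² = 9.172246; φ = atan2(cos α − cos β, d − sin α + sin β) = 0.031149 rad; t = (α − φ) mod 2π = 3.945756 rad, q = (φ − β) mod 2π = 3.468403 rad → L = 3.07·(3.945756 + 9.172246 + 3.468403) = 3.07·16.586405 = 50.920262 m
LSR: p² = d² − 2 + 2cos(α−β) + 2d(sin α + sin β) = 57.704850; p = √p² = 7.596371; φ = atan2(−cos α − cos β, d + sin α + sin β) − atan2(−2, p) = 0.466147 rad; t = (φ − α) mod 2π = 2.772427 rad, q = (φ − β) mod 2π = 3.903400 rad → L = 3.07·(2.772427 + 7.596371 + 3.903400) = 3.07·14.272198 = 43.815649 m
RSL: p² = d² − 2 + 2cos(α−β) − 2d(sin α + sin β) = 72.352054; p = √p² = 8.506001; φ = atan2(cos α + cos β, d − sin α − sin β) − atan2(2, p) = -0.418290 rad; t = (α − φ) mod 2π = 4.395195 rad, q = (β − φ) mod 2π = 3.264222 rad → L = 3.07·(4.395195 + 8.506001 + 3.264222) = 3.07·16.165418 = 49.627832 m
RLR: c = (6 − d² + 2cos(α−β) + 2d(sin α − sin β))/8 = -9.516262, |c| > 1 → infeasible
LRL: c = (6 − d² + 2cos(α−β) − 2d(sin α − sin β))/8 = -5.315072, |c| > 1 → infeasible
Shortest: LSL with L = 37.638183 m ≈ 37.6382 m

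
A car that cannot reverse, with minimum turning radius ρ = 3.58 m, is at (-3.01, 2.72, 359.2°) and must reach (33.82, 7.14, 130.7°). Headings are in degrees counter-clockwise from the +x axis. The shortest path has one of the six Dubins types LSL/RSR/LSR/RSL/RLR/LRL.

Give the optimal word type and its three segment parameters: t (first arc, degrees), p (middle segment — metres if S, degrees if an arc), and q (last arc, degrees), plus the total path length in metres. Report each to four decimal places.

RSL: t = 1.7168°, p = 33.8841 m, q = 133.2168°, L = 42.3152 m

Let ψ = atan2(Δy, Δx) = atan2(4.42, 36.83) = 6.8434° be the start→goal bearing.
Normalize: d = |goal − start| / ρ = 37.094276/3.58 = 10.361530, α = (θ_start − ψ) mod 360° = 352.3566° = 6.149783 rad, β = (θ_goal − ψ) mod 360° = 123.8566° = 2.161706 rad.
Common terms: sin α = -0.133007, cos α = 0.991115, sin β = 0.830434, cos β = -0.557116, cos(α−β) = -0.662620, d² = 107.361295. Work in radians in the unit-radius frame; every candidate has L = ρ·(t + p + q).
LSL: p² = 2 + d² − 2cos(α−β) + 2d(sin α − sin β) = 90.721083; p = √p² = 9.524762; φ = atan2(cos β − cos α, d + sin α − sin β) = -0.163273 rad; t = (φ − α) mod 2π = 6.253315 rad, q = (β − φ) mod 2π = 2.324978 rad → L = 3.58·(6.253315 + 9.524762 + 2.324978) = 3.58·18.103055 = 64.808936 m
RSR: p² = 2 + d² − 2cos(α−β) + 2d(sin β − sin α) = 130.651987; p = √p² = 11.430310; φ = atan2(cos α − cos β, d − sin α + sin β) = 0.135867 rad; t = (α − φ) mod 2π = 6.013916 rad, q = (φ − β) mod 2π = 4.257347 rad → L = 3.58·(6.013916 + 11.430310 + 4.257347) = 3.58·21.701573 = 77.691630 m
LSR: p² = d² − 2 + 2cos(α−β) + 2d(sin α + sin β) = 118.488885; p = √p² = 10.885260; φ = atan2(−cos α − cos β, d + sin α + sin β) − atan2(−2, p) = 0.142484 rad; t = (φ − α) mod 2π = 0.275886 rad, q = (φ − β) mod 2π = 4.263964 rad → L = 3.58·(0.275886 + 10.885260 + 4.263964) = 3.58·15.425110 = 55.221894 m
RSL: p² = d² − 2 + 2cos(α−β) − 2d(sin α + sin β) = 89.583224; p = √p² = 9.464841; φ = atan2(cos α + cos β, d − sin α − sin β) − atan2(2, p) = -0.163367 rad; t = (α − φ) mod 2π = 0.029965 rad, q = (β − φ) mod 2π = 2.325072 rad → L = 3.58·(0.029965 + 9.464841 + 2.325072) = 3.58·11.819878 = 42.315165 m
RLR: c = (6 − d² + 2cos(α−β) + 2d(sin α − sin β))/8 = -15.331498, |c| > 1 → infeasible
LRL: c = (6 − d² + 2cos(α−β) − 2d(sin α − sin β))/8 = -10.340135, |c| > 1 → infeasible
Shortest: RSL with L = 42.315165 m ≈ 42.3152 m
Convert RSL to answer units (arcs ×180/π): t = 0.029965·180/π = 1.7168°, p = ρ·p = 3.58·9.464841 = 33.8841 m, q = 2.325072·180/π = 133.2168°, L = 42.3152 m.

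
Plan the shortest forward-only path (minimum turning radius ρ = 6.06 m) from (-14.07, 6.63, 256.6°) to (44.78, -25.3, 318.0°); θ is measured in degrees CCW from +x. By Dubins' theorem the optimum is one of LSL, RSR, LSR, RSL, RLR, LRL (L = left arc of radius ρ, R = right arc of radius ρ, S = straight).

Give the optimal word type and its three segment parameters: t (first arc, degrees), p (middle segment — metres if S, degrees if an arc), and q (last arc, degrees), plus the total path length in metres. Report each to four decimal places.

LSR: t = 79.4086°, p = 58.9182 m, q = 18.0086°, L = 69.2217 m

Let ψ = atan2(Δy, Δx) = atan2(-31.93, 58.85) = -28.4827° be the start→goal bearing.
Normalize: d = |goal − start| / ρ = 66.954069/6.06 = 11.048526, α = (θ_start − ψ) mod 360° = 285.0827° = 4.975633 rad, β = (θ_goal − ψ) mod 360° = 346.4827° = 6.047265 rad.
Common terms: sin α = -0.965551, cos α = 0.260214, sin β = -0.233738, cos β = 0.972300, cos(α−β) = 0.478692, d² = 122.069933. Work in radians in the unit-radius frame; every candidate has L = ρ·(t + p + q).
LSL: p² = 2 + d² − 2cos(α−β) + 2d(sin α − sin β) = 106.941642; p = √p² = 10.341259; φ = atan2(cos β − cos α, d + sin α − sin β) = 0.068913 rad; t = (φ − α) mod 2π = 1.376466 rad, q = (β − φ) mod 2π = 5.978351 rad → L = 6.06·(1.376466 + 10.341259 + 5.978351) = 6.06·17.696077 = 107.238225 m
RSR: p² = 2 + d² − 2cos(α−β) + 2d(sin β − sin α) = 139.283457; p = √p² = 11.801841; φ = atan2(cos α − cos β, d − sin α + sin β) = -0.060374 rad; t = (α − φ) mod 2π = 5.036006 rad, q = (φ − β) mod 2π = 0.175547 rad → L = 6.06·(5.036006 + 11.801841 + 0.175547) = 6.06·17.013394 = 103.101170 m
LSR: p² = d² − 2 + 2cos(α−β) + 2d(sin α + sin β) = 94.526560; p = √p² = 9.722477; φ = atan2(−cos α − cos β, d + sin α + sin β) − atan2(−2, p) = 0.078388 rad; t = (φ − α) mod 2π = 1.385941 rad, q = (φ − β) mod 2π = 0.314309 rad → L = 6.06·(1.385941 + 9.722477 + 0.314309) = 6.06·11.422726 = 69.221722 m
RSL: p² = d² − 2 + 2cos(α−β) − 2d(sin α + sin β) = 147.528074; p = √p² = 12.146114; φ = atan2(cos α + cos β, d − sin α − sin β) − atan2(2, p) = -0.062904 rad; t = (α − φ) mod 2π = 5.038536 rad, q = (β − φ) mod 2π = 6.110168 rad → L = 6.06·(5.038536 + 12.146114 + 6.110168) = 6.06·23.294818 = 141.166598 m
RLR: c = (6 − d² + 2cos(α−β) + 2d(sin α − sin β))/8 = -16.410432, |c| > 1 → infeasible
LRL: c = (6 − d² + 2cos(α−β) − 2d(sin α − sin β))/8 = -12.367705, |c| > 1 → infeasible
Shortest: LSR with L = 69.221722 m ≈ 69.2217 m
Convert LSR to answer units (arcs ×180/π): t = 1.385941·180/π = 79.4086°, p = ρ·p = 6.06·9.722477 = 58.9182 m, q = 0.314309·180/π = 18.0086°, L = 69.2217 m.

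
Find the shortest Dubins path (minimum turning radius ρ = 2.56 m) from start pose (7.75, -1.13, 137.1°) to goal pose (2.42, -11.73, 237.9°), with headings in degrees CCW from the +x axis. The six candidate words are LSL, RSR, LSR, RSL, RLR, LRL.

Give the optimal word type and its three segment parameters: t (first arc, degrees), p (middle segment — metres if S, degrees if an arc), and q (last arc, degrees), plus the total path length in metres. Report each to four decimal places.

Let ψ = atan2(Δy, Δx) = atan2(-10.60, -5.33) = -116.6946° be the start→goal bearing.
Normalize: d = |goal − start| / ρ = 11.864607/2.56 = 4.634612, α = (θ_start − ψ) mod 360° = 253.7946° = 4.429552 rad, β = (θ_goal − ψ) mod 360° = 354.5946° = 6.188844 rad.
Common terms: sin α = -0.960268, cos α = -0.279081, sin β = -0.094202, cos β = 0.995553, cos(α−β) = -0.187381, d² = 21.479630. Work in radians in the unit-radius frame; every candidate has L = ρ·(t + p + q).
LSL: p² = 2 + d² − 2cos(α−β) + 2d(sin α − sin β) = 15.826633; p = √p² = 3.978270; φ = atan2(cos β − cos α, d + sin α − sin β) = 0.326151 rad; t = (φ − α) mod 2π = 2.179784 rad, q = (β − φ) mod 2π = 5.862693 rad → L = 2.56·(2.179784 + 3.978270 + 5.862693) = 2.56·12.020747 = 30.773113 m
RSR: p² = 2 + d² − 2cos(α−β) + 2d(sin β − sin α) = 31.882151; p = √p² = 5.646428; φ = atan2(cos α − cos β, d − sin α + sin β) = -0.227704 rad; t = (α − φ) mod 2π = 4.657256 rad, q = (φ − β) mod 2π = 6.149822 rad → L = 2.56·(4.657256 + 5.646428 + 6.149822) = 2.56·16.453507 = 42.120978 m
LSR: p² = d² − 2 + 2cos(α−β) + 2d(sin α + sin β) = 9.330756; p = √p² = 3.054629; φ = atan2(−cos α − cos β, d + sin α + sin β) − atan2(−2, p) = 0.382188 rad; t = (φ − α) mod 2π = 2.235822 rad, q = (φ − β) mod 2π = 0.476530 rad → L = 2.56·(2.235822 + 3.054629 + 0.476530) = 2.56·5.766980 = 14.763469 m
RSL: p² = d² − 2 + 2cos(α−β) − 2d(sin α + sin β) = 28.878978; p = √p² = 5.373916; φ = atan2(cos α + cos β, d − sin α − sin β) − atan2(2, p) = -0.231007 rad; t = (α − φ) mod 2π = 4.660559 rad, q = (β − φ) mod 2π = 0.136666 rad → L = 2.56·(4.660559 + 5.373916 + 0.136666) = 2.56·10.171141 = 26.038121 m
RLR: c = (6 − d² + 2cos(α−β) + 2d(sin α − sin β))/8 = -2.985269, |c| > 1 → infeasible
LRL: c = (6 − d² + 2cos(α−β) − 2d(sin α − sin β))/8 = -0.978329; p = 2π − arccos c = 3.350157 rad; φ = atan2(cos β − cos α, d + sin α − sin β) = 0.326151 rad; t = (φ − α + p/2) mod 2π = 3.854863 rad, q = (β − α − t + p) mod 2π = 1.254586 rad → L = 2.56·(3.854863 + 3.350157 + 1.254586) = 2.56·8.459607 = 21.656593 m
Shortest: LSR with L = 14.763469 m ≈ 14.7635 m
Convert LSR to answer units (arcs ×180/π): t = 2.235822·180/π = 128.1031°, p = ρ·p = 2.56·3.054629 = 7.8198 m, q = 0.476530·180/π = 27.3031°, L = 14.7635 m.

LSR: t = 128.1031°, p = 7.8198 m, q = 27.3031°, L = 14.7635 m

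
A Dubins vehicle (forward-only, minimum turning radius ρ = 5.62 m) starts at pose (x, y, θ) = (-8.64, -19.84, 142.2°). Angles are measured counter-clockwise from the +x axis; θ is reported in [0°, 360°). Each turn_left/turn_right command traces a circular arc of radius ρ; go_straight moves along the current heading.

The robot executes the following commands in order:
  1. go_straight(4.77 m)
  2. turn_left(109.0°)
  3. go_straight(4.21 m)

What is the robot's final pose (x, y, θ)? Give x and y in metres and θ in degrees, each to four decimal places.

(-22.5305, -23.5314, 251.2000°)

set_pose: (x, y, θ) = (-8.6400, -19.8400, 142.2000°), ρ = 5.62
go_straight(4.77): x += 4.77·cos θ, y += 4.77·sin θ → (-12.4090, -16.9164, 142.2000°)
turn_left(109.0°): centre at ρ to the left, rotate +109.0° → (-21.1737, -19.5460, 251.2000°)
go_straight(4.21): x += 4.21·cos θ, y += 4.21·sin θ → (-22.5305, -23.5314, 251.2000°)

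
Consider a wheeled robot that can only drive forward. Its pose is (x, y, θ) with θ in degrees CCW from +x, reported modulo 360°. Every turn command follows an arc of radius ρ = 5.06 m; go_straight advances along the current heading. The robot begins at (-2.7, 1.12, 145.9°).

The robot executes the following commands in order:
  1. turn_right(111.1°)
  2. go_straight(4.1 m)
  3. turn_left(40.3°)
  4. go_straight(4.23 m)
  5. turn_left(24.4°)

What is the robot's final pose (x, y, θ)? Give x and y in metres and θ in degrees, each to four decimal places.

set_pose: (x, y, θ) = (-2.7000, 1.1200, 145.9000°), ρ = 5.06
turn_right(111.1°): centre at ρ to the right, rotate −111.1° → (-2.7510, 9.4650, 34.8000°)
go_straight(4.1): x += 4.1·cos θ, y += 4.1·sin θ → (0.6157, 11.8049, 34.8000°)
turn_left(40.3°): centre at ρ to the left, rotate +40.3° → (2.6178, 14.6588, 75.1000°)
go_straight(4.23): x += 4.23·cos θ, y += 4.23·sin θ → (3.7055, 18.7466, 75.1000°)
turn_left(24.4°): centre at ρ to the left, rotate +24.4° → (3.8062, 20.8829, 99.5000°)

(3.8062, 20.8829, 99.5000°)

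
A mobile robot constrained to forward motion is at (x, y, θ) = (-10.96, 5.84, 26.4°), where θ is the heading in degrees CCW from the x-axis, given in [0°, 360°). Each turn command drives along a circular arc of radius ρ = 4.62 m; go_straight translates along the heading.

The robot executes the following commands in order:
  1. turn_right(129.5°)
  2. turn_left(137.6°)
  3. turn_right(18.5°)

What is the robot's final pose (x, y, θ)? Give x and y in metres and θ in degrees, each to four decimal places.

set_pose: (x, y, θ) = (-10.9600, 5.8400, 26.4000°), ρ = 4.62
turn_right(129.5°): centre at ρ to the right, rotate −129.5° → (-4.4060, 0.6547, -103.1000° ≡ 256.9000°)
turn_left(137.6°): centre at ρ to the left, rotate +137.6° → (2.7105, -4.1999, 394.5000° ≡ 34.5000°)
turn_right(18.5°): centre at ρ to the right, rotate −18.5° → (4.0539, -3.5663, 16.0000°)

(4.0539, -3.5663, 16.0000°)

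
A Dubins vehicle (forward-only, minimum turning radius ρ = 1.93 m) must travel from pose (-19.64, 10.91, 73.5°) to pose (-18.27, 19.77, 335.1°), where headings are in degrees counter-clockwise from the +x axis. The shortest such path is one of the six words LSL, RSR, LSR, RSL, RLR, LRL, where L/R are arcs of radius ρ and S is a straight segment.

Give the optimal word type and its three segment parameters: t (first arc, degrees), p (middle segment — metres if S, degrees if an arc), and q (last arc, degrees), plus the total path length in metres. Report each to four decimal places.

LSR: t = 29.8712°, p = 5.8265 m, q = 128.2712°, L = 11.1535 m

Let ψ = atan2(Δy, Δx) = atan2(8.86, 1.37) = 81.2101° be the start→goal bearing.
Normalize: d = |goal − start| / ρ = 8.965294/1.93 = 4.645230, α = (θ_start − ψ) mod 360° = 352.2899° = 6.148619 rad, β = (θ_goal − ψ) mod 360° = 253.8899° = 4.431215 rad.
Common terms: sin α = -0.134161, cos α = 0.990960, sin β = -0.960730, cos β = -0.277484, cos(α−β) = -0.146083, d² = 21.578163. Work in radians in the unit-radius frame; every candidate has L = ρ·(t + p + q).
LSL: p² = 2 + d² − 2cos(α−β) + 2d(sin α − sin β) = 31.549538; p = √p² = 5.616898; φ = atan2(cos β − cos α, d + sin α − sin β) = -0.227791 rad; t = (φ − α) mod 2π = 6.189961 rad, q = (β − φ) mod 2π = 4.659006 rad → L = 1.93·(6.189961 + 5.616898 + 4.659006) = 1.93·16.465864 = 31.779118 m
RSR: p² = 2 + d² − 2cos(α−β) + 2d(sin β − sin α) = 16.191121; p = √p² = 4.023819; φ = atan2(cos α − cos β, d − sin α + sin β) = 0.320703 rad; t = (α − φ) mod 2π = 5.827916 rad, q = (φ − β) mod 2π = 2.172674 rad → L = 1.93·(5.827916 + 4.023819 + 2.172674) = 1.93·12.024408 = 23.207108 m
LSR: p² = d² − 2 + 2cos(α−β) + 2d(sin α + sin β) = 9.113954; p = √p² = 3.018933; φ = atan2(−cos α − cos β, d + sin α + sin β) − atan2(−2, p) = 0.386784 rad; t = (φ − α) mod 2π = 0.521351 rad, q = (φ − β) mod 2π = 2.238755 rad → L = 1.93·(0.521351 + 3.018933 + 2.238755) = 1.93·5.779039 = 11.153545 m
RSL: p² = d² − 2 + 2cos(α−β) − 2d(sin α + sin β) = 29.458041; p = √p² = 5.427526; φ = atan2(cos α + cos β, d − sin α − sin β) − atan2(2, p) = -0.229391 rad; t = (α − φ) mod 2π = 0.094824 rad, q = (β − φ) mod 2π = 4.660605 rad → L = 1.93·(0.094824 + 5.427526 + 4.660605) = 1.93·10.182956 = 19.653105 m
RLR: c = (6 − d² + 2cos(α−β) + 2d(sin α − sin β))/8 = -1.023890, |c| > 1 → infeasible
LRL: c = (6 − d² + 2cos(α−β) − 2d(sin α − sin β))/8 = -2.943692, |c| > 1 → infeasible
Shortest: LSR with L = 11.153545 m ≈ 11.1535 m
Convert LSR to answer units (arcs ×180/π): t = 0.521351·180/π = 29.8712°, p = ρ·p = 1.93·3.018933 = 5.8265 m, q = 2.238755·180/π = 128.2712°, L = 11.1535 m.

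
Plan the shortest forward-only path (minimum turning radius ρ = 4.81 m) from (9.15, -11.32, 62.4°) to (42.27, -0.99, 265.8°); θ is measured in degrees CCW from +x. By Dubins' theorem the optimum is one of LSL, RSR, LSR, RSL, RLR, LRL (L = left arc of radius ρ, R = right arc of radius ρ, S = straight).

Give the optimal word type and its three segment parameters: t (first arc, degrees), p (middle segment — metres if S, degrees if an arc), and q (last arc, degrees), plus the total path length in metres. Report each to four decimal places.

Let ψ = atan2(Δy, Δx) = atan2(10.33, 33.12) = 17.3225° be the start→goal bearing.
Normalize: d = |goal − start| / ρ = 34.693563/4.81 = 7.212799, α = (θ_start − ψ) mod 360° = 45.0775° = 0.786751 rad, β = (θ_goal − ψ) mod 360° = 248.4775° = 4.336751 rad.
Common terms: sin α = 0.708063, cos α = 0.706150, sin β = -0.930274, cos β = -0.366867, cos(α−β) = -0.917755, d² = 52.024468. Work in radians in the unit-radius frame; every candidate has L = ρ·(t + p + q).
LSL: p² = 2 + d² − 2cos(α−β) + 2d(sin α − sin β) = 79.493956; p = √p² = 8.915938; φ = atan2(cos β − cos α, d + sin α − sin β) = -0.120641 rad; t = (φ − α) mod 2π = 5.375794 rad, q = (β − φ) mod 2π = 4.457391 rad → L = 4.81·(5.375794 + 8.915938 + 4.457391) = 4.81·18.749123 = 90.183283 m
RSR: p² = 2 + d² − 2cos(α−β) + 2d(sin β − sin α) = 32.225999; p = √p² = 5.676795; φ = atan2(cos α − cos β, d − sin α + sin β) = 0.190162 rad; t = (α − φ) mod 2π = 0.596589 rad, q = (φ − β) mod 2π = 2.136597 rad → L = 4.81·(0.596589 + 5.676795 + 2.136597) = 4.81·8.409980 = 40.452005 m
LSR: p² = d² − 2 + 2cos(α−β) + 2d(sin α + sin β) = 44.983433; p = √p² = 6.706969; φ = atan2(−cos α − cos β, d + sin α + sin β) − atan2(−2, p) = 0.241306 rad; t = (φ − α) mod 2π = 5.737740 rad, q = (φ − β) mod 2π = 2.187741 rad → L = 4.81·(5.737740 + 6.706969 + 2.187741) = 4.81·14.632450 = 70.382085 m
RSL: p² = d² − 2 + 2cos(α−β) − 2d(sin α + sin β) = 51.394485; p = √p² = 7.168995; φ = atan2(cos α + cos β, d − sin α − sin β) − atan2(2, p) = -0.226460 rad; t = (α − φ) mod 2π = 1.013211 rad, q = (β − φ) mod 2π = 4.563211 rad → L = 4.81·(1.013211 + 7.168995 + 4.563211) = 4.81·12.745417 = 61.305454 m
RLR: c = (6 − d² + 2cos(α−β) + 2d(sin α − sin β))/8 = -3.028250, |c| > 1 → infeasible
LRL: c = (6 − d² + 2cos(α−β) − 2d(sin α − sin β))/8 = -8.936745, |c| > 1 → infeasible
Shortest: RSR with L = 40.452005 m ≈ 40.4520 m
Convert RSR to answer units (arcs ×180/π): t = 0.596589·180/π = 34.1820°, p = ρ·p = 4.81·5.676795 = 27.3054 m, q = 2.136597·180/π = 122.4180°, L = 40.4520 m.

RSR: t = 34.1820°, p = 27.3054 m, q = 122.4180°, L = 40.4520 m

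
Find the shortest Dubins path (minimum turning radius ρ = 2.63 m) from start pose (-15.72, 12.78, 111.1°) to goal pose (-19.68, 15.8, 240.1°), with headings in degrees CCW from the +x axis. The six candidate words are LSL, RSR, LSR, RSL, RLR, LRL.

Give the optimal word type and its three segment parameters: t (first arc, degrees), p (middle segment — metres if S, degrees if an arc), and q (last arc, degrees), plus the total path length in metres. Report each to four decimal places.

RLR: t = 69.8966°, p = 235.0535°, q = 36.1569°, L = 15.6575 m

Let ψ = atan2(Δy, Δx) = atan2(3.02, -3.96) = 142.6699° be the start→goal bearing.
Normalize: d = |goal − start| / ρ = 4.980161/2.63 = 1.893597, α = (θ_start − ψ) mod 360° = 328.4301° = 5.732187 rad, β = (θ_goal − ψ) mod 360° = 97.4301° = 1.700476 rad.
Common terms: sin α = -0.523538, cos α = 0.852002, sin β = 0.991603, cos β = -0.129316, cos(α−β) = -0.629320, d² = 3.585710. Work in radians in the unit-radius frame; every candidate has L = ρ·(t + p + q).
LSL: p² = 2 + d² − 2cos(α−β) + 2d(sin α − sin β) = 1.106214; p = √p² = 1.051767; φ = atan2(cos β − cos α, d + sin α − sin β) = -1.202713 rad; t = (φ − α) mod 2π = 5.631471 rad, q = (β − φ) mod 2π = 2.903189 rad → L = 2.63·(5.631471 + 1.051767 + 2.903189) = 2.63·9.586427 = 25.212304 m
RSR: p² = 2 + d² − 2cos(α−β) + 2d(sin β − sin α) = 12.582488; p = √p² = 3.547180; φ = atan2(cos α − cos β, d − sin α + sin β) = 0.280304 rad; t = (α − φ) mod 2π = 5.451883 rad, q = (φ − β) mod 2π = 4.863013 rad → L = 2.63·(5.451883 + 3.547180 + 4.863013) = 2.63·13.862076 = 36.457260 m
LSR: p² = d² − 2 + 2cos(α−β) + 2d(sin α + sin β) = 2.099722; p = √p² = 1.449042; φ = atan2(−cos α − cos β, d + sin α + sin β) − atan2(−2, p) = 0.646843 rad; t = (φ − α) mod 2π = 1.197842 rad, q = (φ − β) mod 2π = 5.229553 rad → L = 2.63·(1.197842 + 1.449042 + 5.229553) = 2.63·7.876437 = 20.715029 m
RSL: p² = d² − 2 + 2cos(α−β) − 2d(sin α + sin β) = -1.445583 < 0 → infeasible
RLR: c = (6 − d² + 2cos(α−β) + 2d(sin α − sin β))/8 = -0.572811; p = 2π − arccos c = 4.102458 rad; φ = atan2(cos α − cos β, d − sin α + sin β) = 0.280304 rad; t = (α − φ + p/2) mod 2π = 1.219926 rad, q = (α − β − t + p) mod 2π = 0.631057 rad → L = 2.63·(1.219926 + 4.102458 + 0.631057) = 2.63·5.953441 = 15.657550 m
LRL: c = (6 − d² + 2cos(α−β) − 2d(sin α − sin β))/8 = 0.861723; p = 2π − arccos c = 5.751045 rad; φ = atan2(cos β − cos α, d + sin α − sin β) = -1.202713 rad; t = (φ − α + p/2) mod 2π = 2.223809 rad, q = (β − α − t + p) mod 2π = 5.778711 rad → L = 2.63·(2.223809 + 5.751045 + 5.778711) = 2.63·13.753565 = 36.171876 m
Shortest: RLR with L = 15.657550 m ≈ 15.6575 m
Convert RLR to answer units (arcs ×180/π): t = 1.219926·180/π = 69.8966°, p = 4.102458·180/π = 235.0535°, q = 0.631057·180/π = 36.1569°, L = 15.6575 m.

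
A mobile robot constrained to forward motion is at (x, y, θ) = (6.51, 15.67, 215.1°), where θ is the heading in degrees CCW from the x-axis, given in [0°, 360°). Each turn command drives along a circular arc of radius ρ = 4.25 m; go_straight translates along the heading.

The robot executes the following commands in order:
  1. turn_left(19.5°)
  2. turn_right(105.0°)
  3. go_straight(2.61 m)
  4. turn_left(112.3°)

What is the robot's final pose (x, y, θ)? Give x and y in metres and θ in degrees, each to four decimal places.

(-9.9369, 15.7115, 241.9000°)

set_pose: (x, y, θ) = (6.5100, 15.6700, 215.1000°), ρ = 4.25
turn_left(19.5°): centre at ρ to the left, rotate +19.5° → (5.4895, 14.6548, 234.6000°)
turn_right(105.0°): centre at ρ to the right, rotate −105.0° → (-1.2495, 14.4077, 129.6000°)
go_straight(2.61): x += 2.61·cos θ, y += 2.61·sin θ → (-2.9132, 16.4187, 129.6000°)
turn_left(112.3°): centre at ρ to the left, rotate +112.3° → (-9.9369, 15.7115, 241.9000°)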